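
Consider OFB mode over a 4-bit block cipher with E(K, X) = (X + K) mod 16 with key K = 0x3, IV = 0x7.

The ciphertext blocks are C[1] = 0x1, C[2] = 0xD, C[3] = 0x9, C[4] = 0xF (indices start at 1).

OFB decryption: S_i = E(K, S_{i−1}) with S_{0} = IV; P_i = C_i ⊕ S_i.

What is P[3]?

P[3] = 0x9

P[1]: S = E(K, 0x7) = 0xA; 0x1 ⊕ 0xA = 0xB.
P[2]: S = E(K, 0xA) = 0xD; 0xD ⊕ 0xD = 0x0.
P[3]: S = E(K, 0xD) = 0x0; 0x9 ⊕ 0x0 = 0x9.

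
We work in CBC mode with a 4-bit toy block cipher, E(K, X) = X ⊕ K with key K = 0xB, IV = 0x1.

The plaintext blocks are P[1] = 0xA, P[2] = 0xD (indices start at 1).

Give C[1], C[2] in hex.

CBC encryption: C_i = E(K, P_i ⊕ C_{i−1}), with C_{0} = IV.
C[1]: P[1] ⊕ 0x1 = 0xB; E(K, 0xB) = 0x0.
C[2]: P[2] ⊕ 0x0 = 0xD; E(K, 0xD) = 0x6.

C[1] = 0x0, C[2] = 0x6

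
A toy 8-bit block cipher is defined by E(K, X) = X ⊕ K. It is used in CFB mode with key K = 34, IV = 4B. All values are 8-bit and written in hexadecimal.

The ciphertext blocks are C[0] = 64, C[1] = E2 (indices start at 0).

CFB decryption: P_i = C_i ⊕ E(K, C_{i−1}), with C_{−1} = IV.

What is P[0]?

P[0] = 1B

P[0]: E(K, 4B) = 7F; 64 ⊕ 7F = 1B.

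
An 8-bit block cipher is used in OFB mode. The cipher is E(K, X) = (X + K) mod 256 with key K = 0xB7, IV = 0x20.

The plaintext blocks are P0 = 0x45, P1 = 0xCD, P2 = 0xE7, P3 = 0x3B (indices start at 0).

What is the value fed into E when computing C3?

0x45

OFB encryption: S_i = E(K, S_{i−1}) with S_{−1} = IV; C_i = P_i ⊕ S_i.
C0: S = E(K, 0x20) = 0xD7; 0x45 ⊕ 0xD7 = 0x92.
C1: S = E(K, 0xD7) = 0x8E; 0xCD ⊕ 0x8E = 0x43.
C2: S = E(K, 0x8E) = 0x45; 0xE7 ⊕ 0x45 = 0xA2.
C3: S = E(K, 0x45) = 0xFC; 0x3B ⊕ 0xFC = 0xC7.
So the input to E for block 3 is 0x45.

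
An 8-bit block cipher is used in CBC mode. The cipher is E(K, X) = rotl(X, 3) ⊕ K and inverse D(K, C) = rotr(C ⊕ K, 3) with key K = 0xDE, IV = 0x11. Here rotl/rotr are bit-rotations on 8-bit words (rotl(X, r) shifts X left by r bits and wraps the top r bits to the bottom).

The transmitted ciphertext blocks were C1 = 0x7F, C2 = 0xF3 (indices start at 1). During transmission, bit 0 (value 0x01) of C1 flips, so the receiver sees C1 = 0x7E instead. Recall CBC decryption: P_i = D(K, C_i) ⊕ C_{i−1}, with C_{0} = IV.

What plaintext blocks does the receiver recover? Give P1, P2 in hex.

P1 = 0x05, P2 = 0xDB

Only C1 changed, to 0x7E. In CBC, a change in C_i garbles P_i and flips the same bit in P_{i+1}. Decrypting the received ciphertext:
P1: D(K, 0x7E) = 0x14; 0x14 ⊕ 0x11 = 0x05.
P2: D(K, 0xF3) = 0xA5; 0xA5 ⊕ 0x7E = 0xDB.
Blocks that differ from the original plaintext: P1, P2.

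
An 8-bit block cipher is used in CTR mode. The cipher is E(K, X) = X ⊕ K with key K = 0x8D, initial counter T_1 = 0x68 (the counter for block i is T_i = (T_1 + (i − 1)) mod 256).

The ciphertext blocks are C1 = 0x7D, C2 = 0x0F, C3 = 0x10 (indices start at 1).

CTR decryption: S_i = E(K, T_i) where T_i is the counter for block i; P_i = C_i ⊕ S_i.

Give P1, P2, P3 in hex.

P1: T = 0x68, S = E(K, T) = 0xE5; 0x7D ⊕ 0xE5 = 0x98.
P2: T = 0x69, S = E(K, T) = 0xE4; 0x0F ⊕ 0xE4 = 0xEB.
P3: T = 0x6A, S = E(K, T) = 0xE7; 0x10 ⊕ 0xE7 = 0xF7.

P1 = 0x98, P2 = 0xEB, P3 = 0xF7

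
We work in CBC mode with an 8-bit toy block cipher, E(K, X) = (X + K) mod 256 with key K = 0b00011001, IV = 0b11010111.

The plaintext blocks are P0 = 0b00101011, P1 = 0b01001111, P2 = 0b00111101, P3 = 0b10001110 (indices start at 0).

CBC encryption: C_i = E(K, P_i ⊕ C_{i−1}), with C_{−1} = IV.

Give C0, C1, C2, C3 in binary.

C0: P0 ⊕ 0b11010111 = 0b11111100; E(K, 0b11111100) = 0b00010101.
C1: P1 ⊕ 0b00010101 = 0b01011010; E(K, 0b01011010) = 0b01110011.
C2: P2 ⊕ 0b01110011 = 0b01001110; E(K, 0b01001110) = 0b01100111.
C3: P3 ⊕ 0b01100111 = 0b11101001; E(K, 0b11101001) = 0b00000010.

C0 = 0b00010101, C1 = 0b01110011, C2 = 0b01100111, C3 = 0b00000010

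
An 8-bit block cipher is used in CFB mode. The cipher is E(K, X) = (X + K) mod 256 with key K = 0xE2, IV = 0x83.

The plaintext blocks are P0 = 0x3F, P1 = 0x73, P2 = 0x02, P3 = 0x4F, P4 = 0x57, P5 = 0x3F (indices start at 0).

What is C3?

C3 = 0x5A

CFB encryption: C_i = P_i ⊕ E(K, C_{i−1}), with C_{−1} = IV.
C0: E(K, 0x83) = 0x65; 0x3F ⊕ 0x65 = 0x5A.
C1: E(K, 0x5A) = 0x3C; 0x73 ⊕ 0x3C = 0x4F.
C2: E(K, 0x4F) = 0x31; 0x02 ⊕ 0x31 = 0x33.
C3: E(K, 0x33) = 0x15; 0x4F ⊕ 0x15 = 0x5A.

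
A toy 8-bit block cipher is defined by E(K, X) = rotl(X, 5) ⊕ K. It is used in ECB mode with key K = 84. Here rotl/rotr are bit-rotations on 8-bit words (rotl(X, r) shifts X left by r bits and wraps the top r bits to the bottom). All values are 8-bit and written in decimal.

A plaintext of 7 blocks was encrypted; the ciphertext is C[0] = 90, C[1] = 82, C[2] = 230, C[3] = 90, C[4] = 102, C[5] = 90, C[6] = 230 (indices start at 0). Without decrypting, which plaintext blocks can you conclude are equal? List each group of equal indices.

ECB encrypts each block independently with the same key, so equal ciphertext blocks imply equal plaintext blocks.
C[0] = C[3] = C[5] = 90, so P[0] = P[3] = P[5].
C[2] = C[6] = 230, so P[2] = P[6].

P[0] = P[3] = P[5]; P[2] = P[6]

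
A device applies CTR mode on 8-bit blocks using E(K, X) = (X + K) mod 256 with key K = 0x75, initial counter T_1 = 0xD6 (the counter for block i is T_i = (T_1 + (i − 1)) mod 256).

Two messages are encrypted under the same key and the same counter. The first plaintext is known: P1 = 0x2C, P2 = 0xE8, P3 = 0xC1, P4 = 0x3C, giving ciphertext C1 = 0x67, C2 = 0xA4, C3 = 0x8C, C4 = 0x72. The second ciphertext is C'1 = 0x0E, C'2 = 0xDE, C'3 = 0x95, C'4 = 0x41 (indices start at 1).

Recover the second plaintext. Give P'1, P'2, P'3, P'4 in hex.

P'1 = 0x45, P'2 = 0x92, P'3 = 0xD8, P'4 = 0x0F

In CTR with a reused counter, both messages share the same keystream S_i, so C_i ⊕ C'_i = P_i ⊕ P'_i and thus P'_i = P_i ⊕ C_i ⊕ C'_i.
P'1: 0x2C ⊕ 0x67 ⊕ 0x0E = 0x45.
P'2: 0xE8 ⊕ 0xA4 ⊕ 0xDE = 0x92.
P'3: 0xC1 ⊕ 0x8C ⊕ 0x95 = 0xD8.
P'4: 0x3C ⊕ 0x72 ⊕ 0x41 = 0x0F.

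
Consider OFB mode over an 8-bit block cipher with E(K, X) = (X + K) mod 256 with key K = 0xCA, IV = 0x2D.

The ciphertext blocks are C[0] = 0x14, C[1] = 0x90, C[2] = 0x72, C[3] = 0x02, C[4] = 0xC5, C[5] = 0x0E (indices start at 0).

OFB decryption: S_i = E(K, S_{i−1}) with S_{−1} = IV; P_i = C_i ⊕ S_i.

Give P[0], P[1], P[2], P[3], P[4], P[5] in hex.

P[0]: S = E(K, 0x2D) = 0xF7; 0x14 ⊕ 0xF7 = 0xE3.
P[1]: S = E(K, 0xF7) = 0xC1; 0x90 ⊕ 0xC1 = 0x51.
P[2]: S = E(K, 0xC1) = 0x8B; 0x72 ⊕ 0x8B = 0xF9.
P[3]: S = E(K, 0x8B) = 0x55; 0x02 ⊕ 0x55 = 0x57.
P[4]: S = E(K, 0x55) = 0x1F; 0xC5 ⊕ 0x1F = 0xDA.
P[5]: S = E(K, 0x1F) = 0xE9; 0x0E ⊕ 0xE9 = 0xE7.

P[0] = 0xE3, P[1] = 0x51, P[2] = 0xF9, P[3] = 0x57, P[4] = 0xDA, P[5] = 0xE7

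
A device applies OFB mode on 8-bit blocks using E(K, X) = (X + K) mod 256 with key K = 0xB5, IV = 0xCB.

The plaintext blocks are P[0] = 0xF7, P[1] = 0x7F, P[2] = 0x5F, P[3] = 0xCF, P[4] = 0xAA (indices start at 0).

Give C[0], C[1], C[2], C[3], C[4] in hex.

OFB encryption: S_i = E(K, S_{i−1}) with S_{−1} = IV; C_i = P_i ⊕ S_i.
C[0]: S = E(K, 0xCB) = 0x80; 0xF7 ⊕ 0x80 = 0x77.
C[1]: S = E(K, 0x80) = 0x35; 0x7F ⊕ 0x35 = 0x4A.
C[2]: S = E(K, 0x35) = 0xEA; 0x5F ⊕ 0xEA = 0xB5.
C[3]: S = E(K, 0xEA) = 0x9F; 0xCF ⊕ 0x9F = 0x50.
C[4]: S = E(K, 0x9F) = 0x54; 0xAA ⊕ 0x54 = 0xFE.

C[0] = 0x77, C[1] = 0x4A, C[2] = 0xB5, C[3] = 0x50, C[4] = 0xFE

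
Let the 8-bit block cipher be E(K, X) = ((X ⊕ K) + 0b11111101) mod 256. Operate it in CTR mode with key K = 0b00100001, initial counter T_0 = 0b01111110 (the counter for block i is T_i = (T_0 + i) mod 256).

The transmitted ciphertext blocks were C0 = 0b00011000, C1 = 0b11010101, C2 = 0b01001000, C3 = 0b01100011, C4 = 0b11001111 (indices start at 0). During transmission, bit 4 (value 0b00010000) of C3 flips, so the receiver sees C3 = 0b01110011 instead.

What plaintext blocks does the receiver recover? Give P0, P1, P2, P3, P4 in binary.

CTR decryption: S_i = E(K, T_i) where T_i is the counter for block i; P_i = C_i ⊕ S_i.
Only C3 changed, to 0b01110011. In CTR, a change in C_i flips the same bit in P_i only; the keystream is unaffected. Decrypting the received ciphertext:
P0: T = 0b01111110, S = E(K, T) = 0b01011100; 0b00011000 ⊕ 0b01011100 = 0b01000100.
P1: T = 0b01111111, S = E(K, T) = 0b01011011; 0b11010101 ⊕ 0b01011011 = 0b10001110.
P2: T = 0b10000000, S = E(K, T) = 0b10011110; 0b01001000 ⊕ 0b10011110 = 0b11010110.
P3: T = 0b10000001, S = E(K, T) = 0b10011101; 0b01110011 ⊕ 0b10011101 = 0b11101110.
P4: T = 0b10000010, S = E(K, T) = 0b10100000; 0b11001111 ⊕ 0b10100000 = 0b01101111.
Blocks that differ from the original plaintext: P3.

P0 = 0b01000100, P1 = 0b10001110, P2 = 0b11010110, P3 = 0b11101110, P4 = 0b01101111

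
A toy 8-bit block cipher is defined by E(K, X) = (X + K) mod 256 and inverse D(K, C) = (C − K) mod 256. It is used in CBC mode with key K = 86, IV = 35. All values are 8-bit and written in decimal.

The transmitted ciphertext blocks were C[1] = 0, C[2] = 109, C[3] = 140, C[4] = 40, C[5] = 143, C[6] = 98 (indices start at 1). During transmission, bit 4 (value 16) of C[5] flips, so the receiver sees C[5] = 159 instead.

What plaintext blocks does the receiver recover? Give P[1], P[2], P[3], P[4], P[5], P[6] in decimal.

P[1] = 137, P[2] = 23, P[3] = 91, P[4] = 94, P[5] = 97, P[6] = 147

CBC decryption: P_i = D(K, C_i) ⊕ C_{i−1}, with C_{0} = IV.
Only C[5] changed, to 159. In CBC, a change in C_i garbles P_i and flips the same bit in P_{i+1}. Decrypting the received ciphertext:
P[1]: D(K, 0) = 170; 170 ⊕ 35 = 137.
P[2]: D(K, 109) = 23; 23 ⊕ 0 = 23.
P[3]: D(K, 140) = 54; 54 ⊕ 109 = 91.
P[4]: D(K, 40) = 210; 210 ⊕ 140 = 94.
P[5]: D(K, 159) = 73; 73 ⊕ 40 = 97.
P[6]: D(K, 98) = 12; 12 ⊕ 159 = 147.
Blocks that differ from the original plaintext: P[5], P[6].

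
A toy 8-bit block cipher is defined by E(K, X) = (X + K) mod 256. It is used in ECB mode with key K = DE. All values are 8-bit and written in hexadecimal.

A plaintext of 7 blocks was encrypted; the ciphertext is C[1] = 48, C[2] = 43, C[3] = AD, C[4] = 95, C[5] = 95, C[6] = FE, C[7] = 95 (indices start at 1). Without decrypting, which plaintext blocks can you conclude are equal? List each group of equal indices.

ECB encrypts each block independently with the same key, so equal ciphertext blocks imply equal plaintext blocks.
C[4] = C[5] = C[7] = 95, so P[4] = P[5] = P[7].

P[4] = P[5] = P[7]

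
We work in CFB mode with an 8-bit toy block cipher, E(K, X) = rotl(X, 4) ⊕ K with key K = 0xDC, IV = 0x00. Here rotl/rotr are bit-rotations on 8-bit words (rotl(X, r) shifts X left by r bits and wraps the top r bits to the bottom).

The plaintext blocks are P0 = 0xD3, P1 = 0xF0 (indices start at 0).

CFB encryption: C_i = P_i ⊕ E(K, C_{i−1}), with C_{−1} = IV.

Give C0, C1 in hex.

C0 = 0x0F, C1 = 0xDC

C0: E(K, 0x00) = 0xDC; 0xD3 ⊕ 0xDC = 0x0F.
C1: E(K, 0x0F) = 0x2C; 0xF0 ⊕ 0x2C = 0xDC.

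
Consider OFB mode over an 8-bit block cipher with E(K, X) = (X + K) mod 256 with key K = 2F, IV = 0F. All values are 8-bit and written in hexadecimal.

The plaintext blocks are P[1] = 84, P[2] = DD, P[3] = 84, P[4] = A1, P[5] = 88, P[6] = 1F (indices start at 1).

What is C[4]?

OFB encryption: S_i = E(K, S_{i−1}) with S_{0} = IV; C_i = P_i ⊕ S_i.
C[1]: S = E(K, 0F) = 3E; 84 ⊕ 3E = BA.
C[2]: S = E(K, 3E) = 6D; DD ⊕ 6D = B0.
C[3]: S = E(K, 6D) = 9C; 84 ⊕ 9C = 18.
C[4]: S = E(K, 9C) = CB; A1 ⊕ CB = 6A.

C[4] = 6A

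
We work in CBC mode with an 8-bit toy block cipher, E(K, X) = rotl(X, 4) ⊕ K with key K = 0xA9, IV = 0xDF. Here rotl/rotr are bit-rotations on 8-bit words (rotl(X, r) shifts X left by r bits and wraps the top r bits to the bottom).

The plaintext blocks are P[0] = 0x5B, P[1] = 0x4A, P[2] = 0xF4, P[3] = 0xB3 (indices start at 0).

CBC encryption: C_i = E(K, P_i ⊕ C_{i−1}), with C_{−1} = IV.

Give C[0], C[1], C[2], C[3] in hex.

C[0]: P[0] ⊕ 0xDF = 0x84; E(K, 0x84) = 0xE1.
C[1]: P[1] ⊕ 0xE1 = 0xAB; E(K, 0xAB) = 0x13.
C[2]: P[2] ⊕ 0x13 = 0xE7; E(K, 0xE7) = 0xD7.
C[3]: P[3] ⊕ 0xD7 = 0x64; E(K, 0x64) = 0xEF.

C[0] = 0xE1, C[1] = 0x13, C[2] = 0xD7, C[3] = 0xEF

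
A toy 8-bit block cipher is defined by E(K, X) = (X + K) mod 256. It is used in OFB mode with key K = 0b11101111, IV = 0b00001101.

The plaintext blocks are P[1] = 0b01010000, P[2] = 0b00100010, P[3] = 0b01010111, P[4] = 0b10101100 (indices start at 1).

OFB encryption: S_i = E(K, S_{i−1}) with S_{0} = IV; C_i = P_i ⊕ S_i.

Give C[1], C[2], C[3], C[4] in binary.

C[1]: S = E(K, 0b00001101) = 0b11111100; 0b01010000 ⊕ 0b11111100 = 0b10101100.
C[2]: S = E(K, 0b11111100) = 0b11101011; 0b00100010 ⊕ 0b11101011 = 0b11001001.
C[3]: S = E(K, 0b11101011) = 0b11011010; 0b01010111 ⊕ 0b11011010 = 0b10001101.
C[4]: S = E(K, 0b11011010) = 0b11001001; 0b10101100 ⊕ 0b11001001 = 0b01100101.

C[1] = 0b10101100, C[2] = 0b11001001, C[3] = 0b10001101, C[4] = 0b01100101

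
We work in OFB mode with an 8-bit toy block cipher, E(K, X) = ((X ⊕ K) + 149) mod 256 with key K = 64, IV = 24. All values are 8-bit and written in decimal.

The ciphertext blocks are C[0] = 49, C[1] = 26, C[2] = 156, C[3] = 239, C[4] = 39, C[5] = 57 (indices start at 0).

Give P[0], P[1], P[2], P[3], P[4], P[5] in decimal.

P[0] = 220, P[1] = 88, P[2] = 11, P[3] = 131, P[4] = 230, P[5] = 47

OFB decryption: S_i = E(K, S_{i−1}) with S_{−1} = IV; P_i = C_i ⊕ S_i.
P[0]: S = E(K, 24) = 237; 49 ⊕ 237 = 220.
P[1]: S = E(K, 237) = 66; 26 ⊕ 66 = 88.
P[2]: S = E(K, 66) = 151; 156 ⊕ 151 = 11.
P[3]: S = E(K, 151) = 108; 239 ⊕ 108 = 131.
P[4]: S = E(K, 108) = 193; 39 ⊕ 193 = 230.
P[5]: S = E(K, 193) = 22; 57 ⊕ 22 = 47.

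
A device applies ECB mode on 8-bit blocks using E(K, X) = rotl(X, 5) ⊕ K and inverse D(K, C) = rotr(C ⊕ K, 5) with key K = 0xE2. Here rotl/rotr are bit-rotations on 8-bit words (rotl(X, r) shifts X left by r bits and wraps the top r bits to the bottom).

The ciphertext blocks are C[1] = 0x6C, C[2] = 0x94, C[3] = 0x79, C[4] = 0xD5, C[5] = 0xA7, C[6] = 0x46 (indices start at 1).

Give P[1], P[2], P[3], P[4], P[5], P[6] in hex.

P[1] = 0x74, P[2] = 0xB3, P[3] = 0xDC, P[4] = 0xB9, P[5] = 0x2A, P[6] = 0x25

ECB decryption: P_i = D(K, C_i).
P[1]: D(K, 0x6C) = 0x74.
P[2]: D(K, 0x94) = 0xB3.
P[3]: D(K, 0x79) = 0xDC.
P[4]: D(K, 0xD5) = 0xB9.
P[5]: D(K, 0xA7) = 0x2A.
P[6]: D(K, 0x46) = 0x25.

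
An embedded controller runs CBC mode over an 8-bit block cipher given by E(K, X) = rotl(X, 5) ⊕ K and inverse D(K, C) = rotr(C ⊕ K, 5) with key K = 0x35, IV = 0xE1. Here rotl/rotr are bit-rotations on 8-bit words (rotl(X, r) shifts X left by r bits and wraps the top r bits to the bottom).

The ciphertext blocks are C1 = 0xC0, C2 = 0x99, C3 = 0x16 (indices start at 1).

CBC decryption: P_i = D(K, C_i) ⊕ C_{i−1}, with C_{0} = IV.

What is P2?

P2: D(K, 0x99) = 0x65; 0x65 ⊕ 0xC0 = 0xA5.

P2 = 0xA5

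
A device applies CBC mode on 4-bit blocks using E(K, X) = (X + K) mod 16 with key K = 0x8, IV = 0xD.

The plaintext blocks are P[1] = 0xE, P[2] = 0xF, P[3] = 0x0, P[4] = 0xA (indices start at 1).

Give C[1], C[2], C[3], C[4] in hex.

C[1] = 0xB, C[2] = 0xC, C[3] = 0x4, C[4] = 0x6

CBC encryption: C_i = E(K, P_i ⊕ C_{i−1}), with C_{0} = IV.
C[1]: P[1] ⊕ 0xD = 0x3; E(K, 0x3) = 0xB.
C[2]: P[2] ⊕ 0xB = 0x4; E(K, 0x4) = 0xC.
C[3]: P[3] ⊕ 0xC = 0xC; E(K, 0xC) = 0x4.
C[4]: P[4] ⊕ 0x4 = 0xE; E(K, 0xE) = 0x6.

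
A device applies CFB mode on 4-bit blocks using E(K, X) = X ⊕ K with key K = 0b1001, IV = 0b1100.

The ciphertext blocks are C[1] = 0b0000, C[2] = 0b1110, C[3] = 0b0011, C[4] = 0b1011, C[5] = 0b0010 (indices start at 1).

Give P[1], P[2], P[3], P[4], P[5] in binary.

CFB decryption: P_i = C_i ⊕ E(K, C_{i−1}), with C_{0} = IV.
P[1]: E(K, 0b1100) = 0b0101; 0b0000 ⊕ 0b0101 = 0b0101.
P[2]: E(K, 0b0000) = 0b1001; 0b1110 ⊕ 0b1001 = 0b0111.
P[3]: E(K, 0b1110) = 0b0111; 0b0011 ⊕ 0b0111 = 0b0100.
P[4]: E(K, 0b0011) = 0b1010; 0b1011 ⊕ 0b1010 = 0b0001.
P[5]: E(K, 0b1011) = 0b0010; 0b0010 ⊕ 0b0010 = 0b0000.

P[1] = 0b0101, P[2] = 0b0111, P[3] = 0b0100, P[4] = 0b0001, P[5] = 0b0000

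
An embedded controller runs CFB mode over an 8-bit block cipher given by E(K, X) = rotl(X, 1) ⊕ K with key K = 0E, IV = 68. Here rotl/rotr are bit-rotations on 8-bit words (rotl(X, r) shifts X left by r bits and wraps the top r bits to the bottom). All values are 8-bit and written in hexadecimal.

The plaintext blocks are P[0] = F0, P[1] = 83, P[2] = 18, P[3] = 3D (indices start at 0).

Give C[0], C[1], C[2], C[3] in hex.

CFB encryption: C_i = P_i ⊕ E(K, C_{i−1}), with C_{−1} = IV.
C[0]: E(K, 68) = DE; F0 ⊕ DE = 2E.
C[1]: E(K, 2E) = 52; 83 ⊕ 52 = D1.
C[2]: E(K, D1) = AD; 18 ⊕ AD = B5.
C[3]: E(K, B5) = 65; 3D ⊕ 65 = 58.

C[0] = 2E, C[1] = D1, C[2] = B5, C[3] = 58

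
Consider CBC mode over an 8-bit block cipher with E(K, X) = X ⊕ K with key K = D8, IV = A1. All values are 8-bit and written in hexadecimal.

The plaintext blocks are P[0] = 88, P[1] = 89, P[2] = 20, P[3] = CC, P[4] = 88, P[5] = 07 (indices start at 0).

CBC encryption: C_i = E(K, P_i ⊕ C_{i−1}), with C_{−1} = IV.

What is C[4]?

C[4] = 1C

C[0]: P[0] ⊕ A1 = 29; E(K, 29) = F1.
C[1]: P[1] ⊕ F1 = 78; E(K, 78) = A0.
C[2]: P[2] ⊕ A0 = 80; E(K, 80) = 58.
C[3]: P[3] ⊕ 58 = 94; E(K, 94) = 4C.
C[4]: P[4] ⊕ 4C = C4; E(K, C4) = 1C.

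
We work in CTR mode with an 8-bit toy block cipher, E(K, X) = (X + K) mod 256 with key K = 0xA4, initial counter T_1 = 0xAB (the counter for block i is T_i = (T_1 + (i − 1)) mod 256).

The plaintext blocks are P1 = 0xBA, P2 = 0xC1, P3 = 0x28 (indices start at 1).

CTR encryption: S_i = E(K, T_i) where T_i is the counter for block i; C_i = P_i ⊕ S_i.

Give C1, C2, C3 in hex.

C1: T = 0xAB, S = E(K, T) = 0x4F; 0xBA ⊕ 0x4F = 0xF5.
C2: T = 0xAC, S = E(K, T) = 0x50; 0xC1 ⊕ 0x50 = 0x91.
C3: T = 0xAD, S = E(K, T) = 0x51; 0x28 ⊕ 0x51 = 0x79.

C1 = 0xF5, C2 = 0x91, C3 = 0x79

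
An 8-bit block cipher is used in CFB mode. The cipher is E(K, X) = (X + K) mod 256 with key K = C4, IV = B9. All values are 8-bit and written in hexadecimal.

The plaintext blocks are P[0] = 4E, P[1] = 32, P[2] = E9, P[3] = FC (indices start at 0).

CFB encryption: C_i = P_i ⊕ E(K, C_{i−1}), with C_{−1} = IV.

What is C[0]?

C[0]: E(K, B9) = 7D; 4E ⊕ 7D = 33.

C[0] = 33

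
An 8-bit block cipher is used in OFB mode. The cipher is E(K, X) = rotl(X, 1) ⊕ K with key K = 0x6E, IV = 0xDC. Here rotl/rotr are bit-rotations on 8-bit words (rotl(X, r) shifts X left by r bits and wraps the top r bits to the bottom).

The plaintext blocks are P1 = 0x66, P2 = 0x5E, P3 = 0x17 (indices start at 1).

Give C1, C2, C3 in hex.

OFB encryption: S_i = E(K, S_{i−1}) with S_{0} = IV; C_i = P_i ⊕ S_i.
C1: S = E(K, 0xDC) = 0xD7; 0x66 ⊕ 0xD7 = 0xB1.
C2: S = E(K, 0xD7) = 0xC1; 0x5E ⊕ 0xC1 = 0x9F.
C3: S = E(K, 0xC1) = 0xED; 0x17 ⊕ 0xED = 0xFA.

C1 = 0xB1, C2 = 0x9F, C3 = 0xFA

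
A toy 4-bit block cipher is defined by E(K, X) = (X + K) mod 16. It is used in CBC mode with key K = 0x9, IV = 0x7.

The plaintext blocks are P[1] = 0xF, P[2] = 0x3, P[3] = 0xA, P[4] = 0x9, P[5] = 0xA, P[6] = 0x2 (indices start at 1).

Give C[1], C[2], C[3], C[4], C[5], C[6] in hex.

CBC encryption: C_i = E(K, P_i ⊕ C_{i−1}), with C_{0} = IV.
C[1]: P[1] ⊕ 0x7 = 0x8; E(K, 0x8) = 0x1.
C[2]: P[2] ⊕ 0x1 = 0x2; E(K, 0x2) = 0xB.
C[3]: P[3] ⊕ 0xB = 0x1; E(K, 0x1) = 0xA.
C[4]: P[4] ⊕ 0xA = 0x3; E(K, 0x3) = 0xC.
C[5]: P[5] ⊕ 0xC = 0x6; E(K, 0x6) = 0xF.
C[6]: P[6] ⊕ 0xF = 0xD; E(K, 0xD) = 0x6.

C[1] = 0x1, C[2] = 0xB, C[3] = 0xA, C[4] = 0xC, C[5] = 0xF, C[6] = 0x6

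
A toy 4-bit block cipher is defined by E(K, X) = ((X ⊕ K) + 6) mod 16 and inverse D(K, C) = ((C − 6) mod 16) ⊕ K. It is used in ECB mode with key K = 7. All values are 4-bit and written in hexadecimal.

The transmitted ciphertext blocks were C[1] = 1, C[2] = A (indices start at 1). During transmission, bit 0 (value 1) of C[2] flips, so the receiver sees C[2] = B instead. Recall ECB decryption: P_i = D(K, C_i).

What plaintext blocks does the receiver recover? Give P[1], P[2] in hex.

P[1] = C, P[2] = 2

Only C[2] changed, to B. In ECB, a change in C_i affects only P_i. Decrypting the received ciphertext:
P[1]: D(K, 1) = C.
P[2]: D(K, B) = 2.
Blocks that differ from the original plaintext: P[2].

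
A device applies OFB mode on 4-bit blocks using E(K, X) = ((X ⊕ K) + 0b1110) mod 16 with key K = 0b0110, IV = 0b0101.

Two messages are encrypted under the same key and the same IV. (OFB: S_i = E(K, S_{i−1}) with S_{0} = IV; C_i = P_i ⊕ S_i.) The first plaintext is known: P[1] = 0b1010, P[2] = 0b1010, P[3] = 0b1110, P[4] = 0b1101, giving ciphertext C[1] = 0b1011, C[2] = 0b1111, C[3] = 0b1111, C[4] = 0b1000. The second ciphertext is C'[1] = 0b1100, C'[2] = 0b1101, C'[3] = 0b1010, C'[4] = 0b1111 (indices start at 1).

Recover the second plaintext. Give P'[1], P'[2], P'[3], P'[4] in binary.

P'[1] = 0b1101, P'[2] = 0b1000, P'[3] = 0b1011, P'[4] = 0b1010

In OFB with a reused IV, both messages share the same keystream S_i, so C_i ⊕ C'_i = P_i ⊕ P'_i and thus P'_i = P_i ⊕ C_i ⊕ C'_i.
P'[1]: 0b1010 ⊕ 0b1011 ⊕ 0b1100 = 0b1101.
P'[2]: 0b1010 ⊕ 0b1111 ⊕ 0b1101 = 0b1000.
P'[3]: 0b1110 ⊕ 0b1111 ⊕ 0b1010 = 0b1011.
P'[4]: 0b1101 ⊕ 0b1000 ⊕ 0b1111 = 0b1010.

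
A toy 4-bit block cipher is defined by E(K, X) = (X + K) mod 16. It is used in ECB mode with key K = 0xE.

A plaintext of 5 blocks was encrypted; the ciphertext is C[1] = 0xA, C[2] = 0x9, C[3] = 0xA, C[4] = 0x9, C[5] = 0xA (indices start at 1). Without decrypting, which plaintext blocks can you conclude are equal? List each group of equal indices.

P[1] = P[3] = P[5]; P[2] = P[4]

ECB encrypts each block independently with the same key, so equal ciphertext blocks imply equal plaintext blocks.
C[1] = C[3] = C[5] = 0xA, so P[1] = P[3] = P[5].
C[2] = C[4] = 0x9, so P[2] = P[4].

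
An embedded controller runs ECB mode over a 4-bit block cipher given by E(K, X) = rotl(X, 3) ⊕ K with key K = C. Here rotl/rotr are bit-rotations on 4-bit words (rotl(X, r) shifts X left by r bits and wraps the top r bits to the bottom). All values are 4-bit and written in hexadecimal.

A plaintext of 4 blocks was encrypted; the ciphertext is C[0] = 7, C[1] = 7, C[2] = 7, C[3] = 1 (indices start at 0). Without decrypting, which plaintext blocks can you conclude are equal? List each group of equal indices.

ECB encrypts each block independently with the same key, so equal ciphertext blocks imply equal plaintext blocks.
C[0] = C[1] = C[2] = 7, so P[0] = P[1] = P[2].

P[0] = P[1] = P[2]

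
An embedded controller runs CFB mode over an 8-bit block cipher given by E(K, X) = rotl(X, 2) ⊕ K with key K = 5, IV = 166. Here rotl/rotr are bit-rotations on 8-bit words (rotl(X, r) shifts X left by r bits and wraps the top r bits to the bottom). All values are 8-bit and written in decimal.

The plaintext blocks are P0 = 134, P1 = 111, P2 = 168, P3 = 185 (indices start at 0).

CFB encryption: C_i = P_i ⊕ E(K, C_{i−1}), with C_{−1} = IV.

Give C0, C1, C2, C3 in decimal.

C0: E(K, 166) = 159; 134 ⊕ 159 = 25.
C1: E(K, 25) = 97; 111 ⊕ 97 = 14.
C2: E(K, 14) = 61; 168 ⊕ 61 = 149.
C3: E(K, 149) = 83; 185 ⊕ 83 = 234.

C0 = 25, C1 = 14, C2 = 149, C3 = 234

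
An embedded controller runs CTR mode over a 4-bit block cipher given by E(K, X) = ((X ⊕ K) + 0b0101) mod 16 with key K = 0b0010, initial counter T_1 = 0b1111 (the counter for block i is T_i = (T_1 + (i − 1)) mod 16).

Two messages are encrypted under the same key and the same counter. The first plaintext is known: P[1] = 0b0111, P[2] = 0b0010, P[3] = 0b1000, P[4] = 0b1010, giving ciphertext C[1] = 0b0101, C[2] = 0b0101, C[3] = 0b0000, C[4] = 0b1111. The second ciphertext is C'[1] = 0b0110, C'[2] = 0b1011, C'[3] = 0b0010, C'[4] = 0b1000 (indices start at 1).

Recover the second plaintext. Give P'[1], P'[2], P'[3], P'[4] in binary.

In CTR with a reused counter, both messages share the same keystream S_i, so C_i ⊕ C'_i = P_i ⊕ P'_i and thus P'_i = P_i ⊕ C_i ⊕ C'_i.
P'[1]: 0b0111 ⊕ 0b0101 ⊕ 0b0110 = 0b0100.
P'[2]: 0b0010 ⊕ 0b0101 ⊕ 0b1011 = 0b1100.
P'[3]: 0b1000 ⊕ 0b0000 ⊕ 0b0010 = 0b1010.
P'[4]: 0b1010 ⊕ 0b1111 ⊕ 0b1000 = 0b1101.

P'[1] = 0b0100, P'[2] = 0b1100, P'[3] = 0b1010, P'[4] = 0b1101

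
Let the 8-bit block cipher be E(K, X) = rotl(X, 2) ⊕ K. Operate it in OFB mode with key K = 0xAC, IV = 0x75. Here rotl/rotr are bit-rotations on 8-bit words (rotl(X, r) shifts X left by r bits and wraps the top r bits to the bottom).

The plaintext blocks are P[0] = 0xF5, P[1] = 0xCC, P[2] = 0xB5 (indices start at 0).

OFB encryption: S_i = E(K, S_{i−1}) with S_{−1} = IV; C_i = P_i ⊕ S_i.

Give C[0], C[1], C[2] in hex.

C[0]: S = E(K, 0x75) = 0x79; 0xF5 ⊕ 0x79 = 0x8C.
C[1]: S = E(K, 0x79) = 0x49; 0xCC ⊕ 0x49 = 0x85.
C[2]: S = E(K, 0x49) = 0x89; 0xB5 ⊕ 0x89 = 0x3C.

C[0] = 0x8C, C[1] = 0x85, C[2] = 0x3C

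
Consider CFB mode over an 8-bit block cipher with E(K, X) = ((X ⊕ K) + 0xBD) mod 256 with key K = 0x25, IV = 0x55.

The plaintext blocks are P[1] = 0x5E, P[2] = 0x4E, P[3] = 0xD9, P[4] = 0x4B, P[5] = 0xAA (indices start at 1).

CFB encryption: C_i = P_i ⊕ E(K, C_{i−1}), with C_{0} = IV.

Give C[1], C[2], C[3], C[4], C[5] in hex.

C[1] = 0x73, C[2] = 0x5D, C[3] = 0xEC, C[4] = 0xCD, C[5] = 0x0F

C[1]: E(K, 0x55) = 0x2D; 0x5E ⊕ 0x2D = 0x73.
C[2]: E(K, 0x73) = 0x13; 0x4E ⊕ 0x13 = 0x5D.
C[3]: E(K, 0x5D) = 0x35; 0xD9 ⊕ 0x35 = 0xEC.
C[4]: E(K, 0xEC) = 0x86; 0x4B ⊕ 0x86 = 0xCD.
C[5]: E(K, 0xCD) = 0xA5; 0xAA ⊕ 0xA5 = 0x0F.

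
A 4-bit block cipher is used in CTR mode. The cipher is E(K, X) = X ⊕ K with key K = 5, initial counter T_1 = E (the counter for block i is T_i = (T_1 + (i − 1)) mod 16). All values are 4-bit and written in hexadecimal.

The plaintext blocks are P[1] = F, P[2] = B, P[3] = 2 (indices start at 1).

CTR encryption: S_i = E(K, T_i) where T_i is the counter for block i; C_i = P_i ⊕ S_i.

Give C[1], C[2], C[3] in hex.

C[1]: T = E, S = E(K, T) = B; F ⊕ B = 4.
C[2]: T = F, S = E(K, T) = A; B ⊕ A = 1.
C[3]: T = 0, S = E(K, T) = 5; 2 ⊕ 5 = 7.

C[1] = 4, C[2] = 1, C[3] = 7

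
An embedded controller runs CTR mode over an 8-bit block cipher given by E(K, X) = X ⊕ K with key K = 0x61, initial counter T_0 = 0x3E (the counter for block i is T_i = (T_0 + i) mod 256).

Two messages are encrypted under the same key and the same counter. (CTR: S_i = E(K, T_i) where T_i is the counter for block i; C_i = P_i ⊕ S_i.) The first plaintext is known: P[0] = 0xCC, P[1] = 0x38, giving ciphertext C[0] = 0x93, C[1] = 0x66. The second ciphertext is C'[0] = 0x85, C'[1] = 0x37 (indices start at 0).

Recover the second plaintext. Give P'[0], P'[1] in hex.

P'[0] = 0xDA, P'[1] = 0x69

In CTR with a reused counter, both messages share the same keystream S_i, so C_i ⊕ C'_i = P_i ⊕ P'_i and thus P'_i = P_i ⊕ C_i ⊕ C'_i.
P'[0]: 0xCC ⊕ 0x93 ⊕ 0x85 = 0xDA.
P'[1]: 0x38 ⊕ 0x66 ⊕ 0x37 = 0x69.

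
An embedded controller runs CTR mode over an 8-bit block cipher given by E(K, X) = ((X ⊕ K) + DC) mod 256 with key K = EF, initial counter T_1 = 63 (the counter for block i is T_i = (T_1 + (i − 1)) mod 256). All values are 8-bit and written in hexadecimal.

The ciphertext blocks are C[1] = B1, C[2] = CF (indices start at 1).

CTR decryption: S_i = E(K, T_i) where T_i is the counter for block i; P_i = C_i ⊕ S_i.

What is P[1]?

P[1] = D9

P[1]: T = 63, S = E(K, T) = 68; B1 ⊕ 68 = D9.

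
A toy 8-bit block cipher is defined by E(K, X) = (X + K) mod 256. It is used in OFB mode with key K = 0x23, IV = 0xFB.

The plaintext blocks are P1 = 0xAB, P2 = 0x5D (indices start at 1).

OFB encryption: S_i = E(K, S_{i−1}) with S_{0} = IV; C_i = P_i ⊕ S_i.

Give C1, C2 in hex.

C1: S = E(K, 0xFB) = 0x1E; 0xAB ⊕ 0x1E = 0xB5.
C2: S = E(K, 0x1E) = 0x41; 0x5D ⊕ 0x41 = 0x1C.

C1 = 0xB5, C2 = 0x1C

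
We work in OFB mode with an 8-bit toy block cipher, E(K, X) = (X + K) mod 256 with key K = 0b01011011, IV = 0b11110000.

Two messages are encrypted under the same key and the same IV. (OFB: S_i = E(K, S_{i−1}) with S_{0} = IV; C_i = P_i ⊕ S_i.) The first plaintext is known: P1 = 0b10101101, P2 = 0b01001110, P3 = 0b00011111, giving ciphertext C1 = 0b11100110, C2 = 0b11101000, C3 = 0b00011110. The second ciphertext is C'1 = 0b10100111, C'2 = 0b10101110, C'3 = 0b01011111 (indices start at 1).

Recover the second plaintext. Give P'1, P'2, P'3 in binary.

In OFB with a reused IV, both messages share the same keystream S_i, so C_i ⊕ C'_i = P_i ⊕ P'_i and thus P'_i = P_i ⊕ C_i ⊕ C'_i.
P'1: 0b10101101 ⊕ 0b11100110 ⊕ 0b10100111 = 0b11101100.
P'2: 0b01001110 ⊕ 0b11101000 ⊕ 0b10101110 = 0b00001000.
P'3: 0b00011111 ⊕ 0b00011110 ⊕ 0b01011111 = 0b01011110.

P'1 = 0b11101100, P'2 = 0b00001000, P'3 = 0b01011110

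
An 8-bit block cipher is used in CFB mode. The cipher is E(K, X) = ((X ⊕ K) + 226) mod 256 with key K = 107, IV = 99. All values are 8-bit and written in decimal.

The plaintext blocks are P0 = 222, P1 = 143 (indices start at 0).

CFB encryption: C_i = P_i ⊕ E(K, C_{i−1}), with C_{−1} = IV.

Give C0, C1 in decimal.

C0 = 52, C1 = 206

C0: E(K, 99) = 234; 222 ⊕ 234 = 52.
C1: E(K, 52) = 65; 143 ⊕ 65 = 206.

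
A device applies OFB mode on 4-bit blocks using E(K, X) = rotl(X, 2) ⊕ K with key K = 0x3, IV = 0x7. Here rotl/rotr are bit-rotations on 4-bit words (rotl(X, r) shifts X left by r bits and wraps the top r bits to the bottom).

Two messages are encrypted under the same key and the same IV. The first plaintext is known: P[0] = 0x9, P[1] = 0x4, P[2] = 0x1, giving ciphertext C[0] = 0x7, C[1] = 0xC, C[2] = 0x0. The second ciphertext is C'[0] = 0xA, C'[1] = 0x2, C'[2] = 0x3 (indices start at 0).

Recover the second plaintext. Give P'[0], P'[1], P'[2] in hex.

P'[0] = 0x4, P'[1] = 0xA, P'[2] = 0x2

In OFB with a reused IV, both messages share the same keystream S_i, so C_i ⊕ C'_i = P_i ⊕ P'_i and thus P'_i = P_i ⊕ C_i ⊕ C'_i.
P'[0]: 0x9 ⊕ 0x7 ⊕ 0xA = 0x4.
P'[1]: 0x4 ⊕ 0xC ⊕ 0x2 = 0xA.
P'[2]: 0x1 ⊕ 0x0 ⊕ 0x3 = 0x2.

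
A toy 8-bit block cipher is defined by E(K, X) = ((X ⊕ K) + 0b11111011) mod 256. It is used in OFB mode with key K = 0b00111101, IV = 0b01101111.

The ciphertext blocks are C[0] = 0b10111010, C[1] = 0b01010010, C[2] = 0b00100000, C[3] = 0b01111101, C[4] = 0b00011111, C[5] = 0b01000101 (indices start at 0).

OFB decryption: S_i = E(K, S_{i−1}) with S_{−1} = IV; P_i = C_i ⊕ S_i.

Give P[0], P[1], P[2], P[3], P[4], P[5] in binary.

P[0] = 0b11110111, P[1] = 0b00111001, P[2] = 0b01110001, P[3] = 0b00011010, P[4] = 0b01001010, P[5] = 0b00100110

P[0]: S = E(K, 0b01101111) = 0b01001101; 0b10111010 ⊕ 0b01001101 = 0b11110111.
P[1]: S = E(K, 0b01001101) = 0b01101011; 0b01010010 ⊕ 0b01101011 = 0b00111001.
P[2]: S = E(K, 0b01101011) = 0b01010001; 0b00100000 ⊕ 0b01010001 = 0b01110001.
P[3]: S = E(K, 0b01010001) = 0b01100111; 0b01111101 ⊕ 0b01100111 = 0b00011010.
P[4]: S = E(K, 0b01100111) = 0b01010101; 0b00011111 ⊕ 0b01010101 = 0b01001010.
P[5]: S = E(K, 0b01010101) = 0b01100011; 0b01000101 ⊕ 0b01100011 = 0b00100110.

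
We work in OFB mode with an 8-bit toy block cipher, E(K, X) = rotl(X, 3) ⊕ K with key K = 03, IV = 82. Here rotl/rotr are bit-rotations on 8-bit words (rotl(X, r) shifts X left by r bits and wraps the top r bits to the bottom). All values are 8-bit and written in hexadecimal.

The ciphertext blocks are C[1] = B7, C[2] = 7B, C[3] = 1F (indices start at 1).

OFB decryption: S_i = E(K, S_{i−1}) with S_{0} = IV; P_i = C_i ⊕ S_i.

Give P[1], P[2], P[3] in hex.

P[1] = A0, P[2] = C0, P[3] = C1

P[1]: S = E(K, 82) = 17; B7 ⊕ 17 = A0.
P[2]: S = E(K, 17) = BB; 7B ⊕ BB = C0.
P[3]: S = E(K, BB) = DE; 1F ⊕ DE = C1.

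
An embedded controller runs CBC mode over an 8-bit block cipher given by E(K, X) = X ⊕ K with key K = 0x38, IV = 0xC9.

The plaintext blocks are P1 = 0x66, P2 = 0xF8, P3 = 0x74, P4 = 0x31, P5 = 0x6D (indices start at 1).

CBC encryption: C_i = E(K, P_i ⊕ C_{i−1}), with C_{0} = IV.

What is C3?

C1: P1 ⊕ 0xC9 = 0xAF; E(K, 0xAF) = 0x97.
C2: P2 ⊕ 0x97 = 0x6F; E(K, 0x6F) = 0x57.
C3: P3 ⊕ 0x57 = 0x23; E(K, 0x23) = 0x1B.

C3 = 0x1B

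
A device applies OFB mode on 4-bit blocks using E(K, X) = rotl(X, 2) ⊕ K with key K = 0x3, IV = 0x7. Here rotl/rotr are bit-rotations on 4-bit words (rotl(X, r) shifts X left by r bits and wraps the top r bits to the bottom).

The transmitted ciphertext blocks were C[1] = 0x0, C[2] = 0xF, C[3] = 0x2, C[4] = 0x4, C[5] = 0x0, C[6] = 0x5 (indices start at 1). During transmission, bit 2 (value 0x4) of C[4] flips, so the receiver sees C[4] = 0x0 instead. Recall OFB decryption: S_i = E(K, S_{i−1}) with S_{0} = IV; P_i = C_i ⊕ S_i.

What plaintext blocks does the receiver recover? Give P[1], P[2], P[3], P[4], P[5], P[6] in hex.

Only C[4] changed, to 0x0. In OFB, a change in C_i flips the same bit in P_i only; the keystream is unaffected. Decrypting the received ciphertext:
P[1]: S = E(K, 0x7) = 0xE; 0x0 ⊕ 0xE = 0xE.
P[2]: S = E(K, 0xE) = 0x8; 0xF ⊕ 0x8 = 0x7.
P[3]: S = E(K, 0x8) = 0x1; 0x2 ⊕ 0x1 = 0x3.
P[4]: S = E(K, 0x1) = 0x7; 0x0 ⊕ 0x7 = 0x7.
P[5]: S = E(K, 0x7) = 0xE; 0x0 ⊕ 0xE = 0xE.
P[6]: S = E(K, 0xE) = 0x8; 0x5 ⊕ 0x8 = 0xD.
Blocks that differ from the original plaintext: P[4].

P[1] = 0xE, P[2] = 0x7, P[3] = 0x3, P[4] = 0x7, P[5] = 0xE, P[6] = 0xD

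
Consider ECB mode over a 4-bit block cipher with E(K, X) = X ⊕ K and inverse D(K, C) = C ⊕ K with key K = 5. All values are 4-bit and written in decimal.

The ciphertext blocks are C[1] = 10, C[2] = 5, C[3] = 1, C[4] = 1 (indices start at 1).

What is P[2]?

ECB decryption: P_i = D(K, C_i).
P[2]: D(K, 5) = 0.

P[2] = 0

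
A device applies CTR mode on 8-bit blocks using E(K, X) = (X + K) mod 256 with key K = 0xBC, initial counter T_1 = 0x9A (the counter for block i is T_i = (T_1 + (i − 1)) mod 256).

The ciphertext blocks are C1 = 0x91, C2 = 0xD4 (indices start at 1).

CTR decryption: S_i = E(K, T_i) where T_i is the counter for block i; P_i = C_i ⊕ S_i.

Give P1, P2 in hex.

P1 = 0xC7, P2 = 0x83

P1: T = 0x9A, S = E(K, T) = 0x56; 0x91 ⊕ 0x56 = 0xC7.
P2: T = 0x9B, S = E(K, T) = 0x57; 0xD4 ⊕ 0x57 = 0x83.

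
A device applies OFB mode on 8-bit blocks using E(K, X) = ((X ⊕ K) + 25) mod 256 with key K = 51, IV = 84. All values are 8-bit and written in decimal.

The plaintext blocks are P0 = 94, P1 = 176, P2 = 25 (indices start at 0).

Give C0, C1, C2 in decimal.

C0 = 222, C1 = 124, C2 = 1

OFB encryption: S_i = E(K, S_{i−1}) with S_{−1} = IV; C_i = P_i ⊕ S_i.
C0: S = E(K, 84) = 128; 94 ⊕ 128 = 222.
C1: S = E(K, 128) = 204; 176 ⊕ 204 = 124.
C2: S = E(K, 204) = 24; 25 ⊕ 24 = 1.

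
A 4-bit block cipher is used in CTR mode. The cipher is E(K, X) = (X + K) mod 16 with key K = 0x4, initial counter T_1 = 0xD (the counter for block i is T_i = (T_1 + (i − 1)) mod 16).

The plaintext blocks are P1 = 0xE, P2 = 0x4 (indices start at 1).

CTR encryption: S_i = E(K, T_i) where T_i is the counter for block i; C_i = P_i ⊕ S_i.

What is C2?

C2 = 0x6

C1: T = 0xD, S = E(K, T) = 0x1; 0xE ⊕ 0x1 = 0xF.
C2: T = 0xE, S = E(K, T) = 0x2; 0x4 ⊕ 0x2 = 0x6.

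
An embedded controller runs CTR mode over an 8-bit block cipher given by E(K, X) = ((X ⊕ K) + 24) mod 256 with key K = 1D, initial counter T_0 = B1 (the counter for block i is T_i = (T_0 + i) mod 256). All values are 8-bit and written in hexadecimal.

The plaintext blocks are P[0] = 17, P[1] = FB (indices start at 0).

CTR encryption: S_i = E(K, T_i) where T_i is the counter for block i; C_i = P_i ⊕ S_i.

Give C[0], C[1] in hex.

C[0]: T = B1, S = E(K, T) = D0; 17 ⊕ D0 = C7.
C[1]: T = B2, S = E(K, T) = D3; FB ⊕ D3 = 28.

C[0] = C7, C[1] = 28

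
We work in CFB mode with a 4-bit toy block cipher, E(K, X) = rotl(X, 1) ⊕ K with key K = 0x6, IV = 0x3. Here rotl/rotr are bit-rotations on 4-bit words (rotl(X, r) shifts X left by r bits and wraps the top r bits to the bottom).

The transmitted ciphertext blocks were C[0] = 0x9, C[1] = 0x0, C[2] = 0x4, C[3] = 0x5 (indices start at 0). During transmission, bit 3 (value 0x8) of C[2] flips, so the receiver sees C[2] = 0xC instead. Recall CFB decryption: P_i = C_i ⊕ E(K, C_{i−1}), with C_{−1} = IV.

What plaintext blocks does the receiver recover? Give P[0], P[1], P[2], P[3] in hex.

Only C[2] changed, to 0xC. In CFB, a change in C_i flips the same bit in P_i and garbles P_{i+1}. Decrypting the received ciphertext:
P[0]: E(K, 0x3) = 0x0; 0x9 ⊕ 0x0 = 0x9.
P[1]: E(K, 0x9) = 0x5; 0x0 ⊕ 0x5 = 0x5.
P[2]: E(K, 0x0) = 0x6; 0xC ⊕ 0x6 = 0xA.
P[3]: E(K, 0xC) = 0xF; 0x5 ⊕ 0xF = 0xA.
Blocks that differ from the original plaintext: P[2], P[3].

P[0] = 0x9, P[1] = 0x5, P[2] = 0xA, P[3] = 0xA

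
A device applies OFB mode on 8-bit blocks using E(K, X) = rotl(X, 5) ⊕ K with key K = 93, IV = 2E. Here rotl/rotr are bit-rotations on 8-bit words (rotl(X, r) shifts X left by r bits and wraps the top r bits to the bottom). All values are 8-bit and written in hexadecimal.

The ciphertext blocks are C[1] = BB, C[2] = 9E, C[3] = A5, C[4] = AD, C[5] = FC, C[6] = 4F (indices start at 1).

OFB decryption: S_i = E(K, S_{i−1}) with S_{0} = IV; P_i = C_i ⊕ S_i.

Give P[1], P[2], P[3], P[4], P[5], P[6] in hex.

P[1] = ED, P[2] = C7, P[3] = 1D, P[4] = 29, P[5] = FF, P[6] = BC

P[1]: S = E(K, 2E) = 56; BB ⊕ 56 = ED.
P[2]: S = E(K, 56) = 59; 9E ⊕ 59 = C7.
P[3]: S = E(K, 59) = B8; A5 ⊕ B8 = 1D.
P[4]: S = E(K, B8) = 84; AD ⊕ 84 = 29.
P[5]: S = E(K, 84) = 03; FC ⊕ 03 = FF.
P[6]: S = E(K, 03) = F3; 4F ⊕ F3 = BC.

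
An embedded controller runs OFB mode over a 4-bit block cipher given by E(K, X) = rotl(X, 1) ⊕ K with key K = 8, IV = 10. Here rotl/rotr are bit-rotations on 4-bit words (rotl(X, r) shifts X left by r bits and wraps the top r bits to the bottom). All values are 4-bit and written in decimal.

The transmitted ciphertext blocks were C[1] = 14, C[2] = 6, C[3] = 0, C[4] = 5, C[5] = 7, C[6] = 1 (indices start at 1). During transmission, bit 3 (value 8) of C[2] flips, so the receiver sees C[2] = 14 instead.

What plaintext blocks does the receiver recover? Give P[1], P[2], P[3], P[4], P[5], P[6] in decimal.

P[1] = 3, P[2] = 13, P[3] = 14, P[4] = 0, P[5] = 5, P[6] = 13

OFB decryption: S_i = E(K, S_{i−1}) with S_{0} = IV; P_i = C_i ⊕ S_i.
Only C[2] changed, to 14. In OFB, a change in C_i flips the same bit in P_i only; the keystream is unaffected. Decrypting the received ciphertext:
P[1]: S = E(K, 10) = 13; 14 ⊕ 13 = 3.
P[2]: S = E(K, 13) = 3; 14 ⊕ 3 = 13.
P[3]: S = E(K, 3) = 14; 0 ⊕ 14 = 14.
P[4]: S = E(K, 14) = 5; 5 ⊕ 5 = 0.
P[5]: S = E(K, 5) = 2; 7 ⊕ 2 = 5.
P[6]: S = E(K, 2) = 12; 1 ⊕ 12 = 13.
Blocks that differ from the original plaintext: P[2].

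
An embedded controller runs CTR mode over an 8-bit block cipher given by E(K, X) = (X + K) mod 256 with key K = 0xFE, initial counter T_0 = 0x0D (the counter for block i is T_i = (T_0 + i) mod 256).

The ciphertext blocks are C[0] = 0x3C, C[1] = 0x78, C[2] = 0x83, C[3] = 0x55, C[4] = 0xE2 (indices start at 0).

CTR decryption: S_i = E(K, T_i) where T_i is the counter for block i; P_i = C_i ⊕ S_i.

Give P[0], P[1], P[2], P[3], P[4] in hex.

P[0]: T = 0x0D, S = E(K, T) = 0x0B; 0x3C ⊕ 0x0B = 0x37.
P[1]: T = 0x0E, S = E(K, T) = 0x0C; 0x78 ⊕ 0x0C = 0x74.
P[2]: T = 0x0F, S = E(K, T) = 0x0D; 0x83 ⊕ 0x0D = 0x8E.
P[3]: T = 0x10, S = E(K, T) = 0x0E; 0x55 ⊕ 0x0E = 0x5B.
P[4]: T = 0x11, S = E(K, T) = 0x0F; 0xE2 ⊕ 0x0F = 0xED.

P[0] = 0x37, P[1] = 0x74, P[2] = 0x8E, P[3] = 0x5B, P[4] = 0xED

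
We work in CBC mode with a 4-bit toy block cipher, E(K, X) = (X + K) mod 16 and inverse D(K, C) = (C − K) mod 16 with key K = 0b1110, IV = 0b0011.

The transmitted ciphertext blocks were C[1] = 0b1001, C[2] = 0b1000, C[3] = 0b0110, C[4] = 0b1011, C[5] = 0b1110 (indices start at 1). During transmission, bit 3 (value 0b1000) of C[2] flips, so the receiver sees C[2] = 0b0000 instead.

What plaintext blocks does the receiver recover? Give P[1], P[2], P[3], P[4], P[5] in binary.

P[1] = 0b1000, P[2] = 0b1011, P[3] = 0b1000, P[4] = 0b1011, P[5] = 0b1011

CBC decryption: P_i = D(K, C_i) ⊕ C_{i−1}, with C_{0} = IV.
Only C[2] changed, to 0b0000. In CBC, a change in C_i garbles P_i and flips the same bit in P_{i+1}. Decrypting the received ciphertext:
P[1]: D(K, 0b1001) = 0b1011; 0b1011 ⊕ 0b0011 = 0b1000.
P[2]: D(K, 0b0000) = 0b0010; 0b0010 ⊕ 0b1001 = 0b1011.
P[3]: D(K, 0b0110) = 0b1000; 0b1000 ⊕ 0b0000 = 0b1000.
P[4]: D(K, 0b1011) = 0b1101; 0b1101 ⊕ 0b0110 = 0b1011.
P[5]: D(K, 0b1110) = 0b0000; 0b0000 ⊕ 0b1011 = 0b1011.
Blocks that differ from the original plaintext: P[2], P[3].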